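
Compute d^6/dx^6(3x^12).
1995840 x^{6}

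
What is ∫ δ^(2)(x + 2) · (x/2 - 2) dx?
0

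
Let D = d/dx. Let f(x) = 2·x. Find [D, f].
2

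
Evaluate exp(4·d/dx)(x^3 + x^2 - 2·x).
x^{3} + 13 x^{2} + 54 x + 72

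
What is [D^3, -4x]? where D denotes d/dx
-12D^{2}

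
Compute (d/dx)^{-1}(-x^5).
- \frac{x^{6}}{6}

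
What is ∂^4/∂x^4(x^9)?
3024 x^{5}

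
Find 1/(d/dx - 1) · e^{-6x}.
- \frac{e^{- 6 x}}{7}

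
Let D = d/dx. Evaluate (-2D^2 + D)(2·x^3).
6 x \left(x - 4\right)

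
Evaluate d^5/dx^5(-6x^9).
- 90720 x^{4}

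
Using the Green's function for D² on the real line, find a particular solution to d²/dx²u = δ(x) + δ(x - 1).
\frac{|x|}{2} + \frac{|x - 1|}{2}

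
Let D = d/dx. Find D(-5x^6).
- 30 x^{5}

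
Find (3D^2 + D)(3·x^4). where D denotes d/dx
12 x^{2} \left(x + 9\right)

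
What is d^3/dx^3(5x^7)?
1050 x^{4}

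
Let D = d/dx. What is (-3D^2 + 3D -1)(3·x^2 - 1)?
- 3 x^{2} + 18 x - 17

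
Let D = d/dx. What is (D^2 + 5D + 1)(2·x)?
2 x + 10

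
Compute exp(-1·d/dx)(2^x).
2^{x - 1}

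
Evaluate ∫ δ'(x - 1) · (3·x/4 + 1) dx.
- \frac{3}{4}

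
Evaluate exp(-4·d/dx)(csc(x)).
\csc{\left(x - 4 \right)}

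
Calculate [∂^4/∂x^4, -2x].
-8\frac{d^{3}}{dx^{3}}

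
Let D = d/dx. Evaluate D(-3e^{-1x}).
3 e^{- x}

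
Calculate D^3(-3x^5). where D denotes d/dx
- 180 x^{2}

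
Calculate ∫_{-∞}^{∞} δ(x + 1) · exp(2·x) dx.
e^{-2}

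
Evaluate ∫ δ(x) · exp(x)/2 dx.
\frac{1}{2}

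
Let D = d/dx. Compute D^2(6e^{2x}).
24 e^{2 x}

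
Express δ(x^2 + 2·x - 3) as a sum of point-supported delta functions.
\frac{\delta(x + 3) + \delta(x - 1)}{4}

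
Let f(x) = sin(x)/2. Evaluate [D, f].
\frac{\cos{\left(x \right)}}{2}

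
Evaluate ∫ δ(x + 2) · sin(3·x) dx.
- \sin{\left(6 \right)}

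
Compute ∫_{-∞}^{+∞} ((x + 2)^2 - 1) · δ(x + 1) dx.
0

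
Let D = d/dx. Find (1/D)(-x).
- \frac{x^{2}}{2}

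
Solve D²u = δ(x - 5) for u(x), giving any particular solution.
\frac{|x - 5|}{2}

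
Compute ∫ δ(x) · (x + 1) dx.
1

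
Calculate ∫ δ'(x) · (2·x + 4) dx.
-2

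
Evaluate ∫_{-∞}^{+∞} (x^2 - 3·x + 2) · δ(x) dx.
2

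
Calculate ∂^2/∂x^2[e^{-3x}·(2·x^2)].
2 \left(9 x^{2} - 12 x + 2\right) e^{- 3 x}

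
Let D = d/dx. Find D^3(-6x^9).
- 3024 x^{6}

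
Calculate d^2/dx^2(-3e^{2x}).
- 12 e^{2 x}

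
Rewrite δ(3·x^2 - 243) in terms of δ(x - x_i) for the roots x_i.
\frac{\delta(x - 9) + \delta(x + 9)}{54}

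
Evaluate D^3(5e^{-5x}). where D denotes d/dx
- 625 e^{- 5 x}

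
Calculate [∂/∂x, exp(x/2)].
\frac{e^{\frac{x}{2}}}{2}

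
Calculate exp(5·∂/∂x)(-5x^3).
- 5 x^{3} - 75 x^{2} - 375 x - 625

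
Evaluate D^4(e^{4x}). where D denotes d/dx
256 e^{4 x}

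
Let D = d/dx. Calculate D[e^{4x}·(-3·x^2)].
6 x \left(- 2 x - 1\right) e^{4 x}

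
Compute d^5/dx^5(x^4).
0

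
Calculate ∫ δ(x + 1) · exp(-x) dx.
e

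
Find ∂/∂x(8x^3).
24 x^{2}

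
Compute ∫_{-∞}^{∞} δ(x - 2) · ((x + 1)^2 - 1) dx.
8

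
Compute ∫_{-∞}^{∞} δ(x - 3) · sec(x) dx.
\sec{\left(3 \right)}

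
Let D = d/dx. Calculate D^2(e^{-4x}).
16 e^{- 4 x}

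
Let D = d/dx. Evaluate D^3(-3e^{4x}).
- 192 e^{4 x}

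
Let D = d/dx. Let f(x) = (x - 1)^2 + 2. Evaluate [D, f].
2 x - 2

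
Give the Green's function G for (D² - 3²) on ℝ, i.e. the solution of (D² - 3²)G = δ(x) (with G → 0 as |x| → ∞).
-\frac{e^{-3|x|}}{6}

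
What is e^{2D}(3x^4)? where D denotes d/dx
3 x^{4} + 24 x^{3} + 72 x^{2} + 96 x + 48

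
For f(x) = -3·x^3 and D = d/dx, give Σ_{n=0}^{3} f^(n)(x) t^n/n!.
- 3 t^{3} - 9 t^{2} x - 9 t x^{2} - 3 x^{3}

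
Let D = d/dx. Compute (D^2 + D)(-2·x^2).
- 4 x - 4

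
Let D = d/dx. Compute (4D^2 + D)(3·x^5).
15 x^{3} \left(x + 16\right)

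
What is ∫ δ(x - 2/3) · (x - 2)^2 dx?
\frac{16}{9}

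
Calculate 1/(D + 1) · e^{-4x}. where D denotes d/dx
- \frac{e^{- 4 x}}{3}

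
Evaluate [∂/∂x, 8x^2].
16 x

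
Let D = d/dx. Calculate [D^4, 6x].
24D^{3}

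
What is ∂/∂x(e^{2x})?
2 e^{2 x}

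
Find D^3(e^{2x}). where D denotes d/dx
8 e^{2 x}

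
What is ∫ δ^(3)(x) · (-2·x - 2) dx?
0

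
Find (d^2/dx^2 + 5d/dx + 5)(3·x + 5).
15 x + 40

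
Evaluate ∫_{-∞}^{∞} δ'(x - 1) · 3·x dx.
-3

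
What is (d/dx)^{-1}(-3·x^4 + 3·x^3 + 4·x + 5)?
- \frac{3 x^{5}}{5} + \frac{3 x^{4}}{4} + 2 x^{2} + 5 x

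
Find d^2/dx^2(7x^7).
294 x^{5}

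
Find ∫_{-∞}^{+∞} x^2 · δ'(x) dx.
0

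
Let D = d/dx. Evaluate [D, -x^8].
- 8 x^{7}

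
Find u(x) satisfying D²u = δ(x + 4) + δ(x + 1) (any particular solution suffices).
\frac{|x + 4|}{2} + \frac{|x + 1|}{2}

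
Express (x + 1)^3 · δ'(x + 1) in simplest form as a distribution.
0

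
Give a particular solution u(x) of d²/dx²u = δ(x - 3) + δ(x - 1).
\frac{|x - 3|}{2} + \frac{|x - 1|}{2}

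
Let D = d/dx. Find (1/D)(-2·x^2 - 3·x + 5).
- \frac{2 x^{3}}{3} - \frac{3 x^{2}}{2} + 5 x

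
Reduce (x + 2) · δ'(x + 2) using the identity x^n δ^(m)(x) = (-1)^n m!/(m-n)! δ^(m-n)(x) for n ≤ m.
-\delta(x + 2)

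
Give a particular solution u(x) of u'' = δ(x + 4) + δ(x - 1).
\frac{|x + 4|}{2} + \frac{|x - 1|}{2}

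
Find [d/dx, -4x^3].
- 12 x^{2}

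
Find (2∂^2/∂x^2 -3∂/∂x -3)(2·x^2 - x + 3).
- 6 x^{2} - 9 x + 2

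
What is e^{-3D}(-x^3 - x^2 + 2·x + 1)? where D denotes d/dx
- x^{3} + 8 x^{2} - 19 x + 13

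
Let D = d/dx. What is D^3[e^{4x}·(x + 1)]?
\left(64 x + 112\right) e^{4 x}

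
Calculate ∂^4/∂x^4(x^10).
5040 x^{6}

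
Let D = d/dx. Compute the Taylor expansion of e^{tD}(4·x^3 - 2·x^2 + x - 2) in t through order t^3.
4 t^{3} + t^{2} \left(12 x - 2\right) + t \left(12 x^{2} - 4 x + 1\right) + 4 x^{3} - 2 x^{2} + x - 2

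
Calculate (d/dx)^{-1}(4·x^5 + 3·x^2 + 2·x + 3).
\frac{2 x^{6}}{3} + x^{3} + x^{2} + 3 x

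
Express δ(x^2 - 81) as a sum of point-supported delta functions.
\frac{\delta(x - 9) + \delta(x + 9)}{18}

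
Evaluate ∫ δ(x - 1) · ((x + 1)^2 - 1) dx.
3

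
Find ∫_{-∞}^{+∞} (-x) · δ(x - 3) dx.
-3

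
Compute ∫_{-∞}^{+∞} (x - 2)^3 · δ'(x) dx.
-12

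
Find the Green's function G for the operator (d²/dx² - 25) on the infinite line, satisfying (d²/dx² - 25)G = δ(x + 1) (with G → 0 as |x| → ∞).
-\frac{e^{-5|x + 1|}}{10}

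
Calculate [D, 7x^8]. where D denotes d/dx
56 x^{7}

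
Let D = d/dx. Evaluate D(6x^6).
36 x^{5}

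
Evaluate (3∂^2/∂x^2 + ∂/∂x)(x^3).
3 x \left(x + 6\right)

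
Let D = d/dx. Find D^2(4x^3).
24 x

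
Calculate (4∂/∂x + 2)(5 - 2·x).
2 - 4 x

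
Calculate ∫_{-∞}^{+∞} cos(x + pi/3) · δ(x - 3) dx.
\cos{\left(\frac{\pi}{3} + 3 \right)}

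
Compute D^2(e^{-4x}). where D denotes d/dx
16 e^{- 4 x}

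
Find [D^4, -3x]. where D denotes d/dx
-12D^{3}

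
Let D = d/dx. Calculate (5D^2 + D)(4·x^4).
16 x^{2} \left(x + 15\right)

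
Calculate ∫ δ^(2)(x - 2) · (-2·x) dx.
0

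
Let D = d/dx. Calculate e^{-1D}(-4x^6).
- 4 x^{6} + 24 x^{5} - 60 x^{4} + 80 x^{3} - 60 x^{2} + 24 x - 4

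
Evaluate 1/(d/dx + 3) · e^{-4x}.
- e^{- 4 x}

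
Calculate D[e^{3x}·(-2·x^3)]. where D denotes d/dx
6 x^{2} \left(- x - 1\right) e^{3 x}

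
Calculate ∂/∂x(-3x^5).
- 15 x^{4}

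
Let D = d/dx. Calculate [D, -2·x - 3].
-2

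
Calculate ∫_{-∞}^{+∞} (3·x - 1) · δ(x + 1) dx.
-4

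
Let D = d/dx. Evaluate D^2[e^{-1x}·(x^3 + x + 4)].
\left(x^{3} - 6 x^{2} + 7 x + 2\right) e^{- x}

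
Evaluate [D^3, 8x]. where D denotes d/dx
24D^{2}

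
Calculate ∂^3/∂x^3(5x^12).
6600 x^{9}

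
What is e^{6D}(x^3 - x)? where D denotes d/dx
x^{3} + 18 x^{2} + 107 x + 210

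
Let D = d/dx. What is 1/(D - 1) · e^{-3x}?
- \frac{e^{- 3 x}}{4}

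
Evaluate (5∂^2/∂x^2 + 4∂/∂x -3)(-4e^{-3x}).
- 120 e^{- 3 x}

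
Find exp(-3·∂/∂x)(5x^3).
5 x^{3} - 45 x^{2} + 135 x - 135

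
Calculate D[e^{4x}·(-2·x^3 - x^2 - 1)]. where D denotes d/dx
2 \left(- 4 x^{3} - 5 x^{2} - x - 2\right) e^{4 x}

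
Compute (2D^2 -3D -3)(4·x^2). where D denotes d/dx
- 12 x^{2} - 24 x + 16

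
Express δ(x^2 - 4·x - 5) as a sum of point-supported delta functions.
\frac{\delta(x + 1) + \delta(x - 5)}{6}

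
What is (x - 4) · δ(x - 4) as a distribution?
0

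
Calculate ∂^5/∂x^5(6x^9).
90720 x^{4}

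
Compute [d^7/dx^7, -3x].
-21\frac{d^{6}}{dx^{6}}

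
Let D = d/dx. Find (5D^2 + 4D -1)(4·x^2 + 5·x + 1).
- 4 x^{2} + 27 x + 59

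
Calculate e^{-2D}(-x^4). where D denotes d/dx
- x^{4} + 8 x^{3} - 24 x^{2} + 32 x - 16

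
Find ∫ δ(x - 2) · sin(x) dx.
\sin{\left(2 \right)}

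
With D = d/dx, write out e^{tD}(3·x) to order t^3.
3 t + 3 x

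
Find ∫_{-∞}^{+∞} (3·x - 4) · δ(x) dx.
-4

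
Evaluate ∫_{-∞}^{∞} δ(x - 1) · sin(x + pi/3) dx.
\sin{\left(1 + \frac{\pi}{3} \right)}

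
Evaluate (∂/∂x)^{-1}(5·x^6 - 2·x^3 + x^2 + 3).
\frac{5 x^{7}}{7} - \frac{x^{4}}{2} + \frac{x^{3}}{3} + 3 x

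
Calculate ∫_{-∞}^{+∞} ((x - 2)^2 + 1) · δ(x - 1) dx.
2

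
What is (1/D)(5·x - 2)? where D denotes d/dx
\frac{5 x^{2}}{2} - 2 x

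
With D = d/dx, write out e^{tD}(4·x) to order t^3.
4 t + 4 x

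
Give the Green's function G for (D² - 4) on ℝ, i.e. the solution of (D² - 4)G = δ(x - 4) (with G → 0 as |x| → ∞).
-\frac{e^{-2|x - 4|}}{4}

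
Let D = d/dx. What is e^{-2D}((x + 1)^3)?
x^{3} - 3 x^{2} + 3 x - 1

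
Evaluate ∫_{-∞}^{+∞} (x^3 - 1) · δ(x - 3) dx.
26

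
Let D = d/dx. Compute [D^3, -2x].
-6D^{2}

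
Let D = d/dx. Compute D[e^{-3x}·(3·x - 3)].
3 \left(4 - 3 x\right) e^{- 3 x}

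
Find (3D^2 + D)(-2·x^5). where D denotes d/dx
10 x^{3} \left(- x - 12\right)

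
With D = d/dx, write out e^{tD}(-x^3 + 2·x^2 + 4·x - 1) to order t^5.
- t^{3} + t^{2} \left(2 - 3 x\right) + t \left(- 3 x^{2} + 4 x + 4\right) - x^{3} + 2 x^{2} + 4 x - 1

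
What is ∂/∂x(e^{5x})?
5 e^{5 x}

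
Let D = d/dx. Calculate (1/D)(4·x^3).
x^{4}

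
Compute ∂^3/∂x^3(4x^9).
2016 x^{6}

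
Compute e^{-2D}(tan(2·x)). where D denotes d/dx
\tan{\left(2 x - 4 \right)}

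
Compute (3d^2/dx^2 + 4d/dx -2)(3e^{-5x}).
159 e^{- 5 x}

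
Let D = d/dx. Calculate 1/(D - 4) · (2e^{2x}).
- e^{2 x}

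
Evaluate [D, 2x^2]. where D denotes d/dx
4 x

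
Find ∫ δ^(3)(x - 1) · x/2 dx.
0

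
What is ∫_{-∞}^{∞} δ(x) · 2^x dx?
1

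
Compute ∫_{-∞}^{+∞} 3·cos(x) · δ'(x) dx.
0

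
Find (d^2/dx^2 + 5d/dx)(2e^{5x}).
100 e^{5 x}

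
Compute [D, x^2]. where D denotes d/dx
2 x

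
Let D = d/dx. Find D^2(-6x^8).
- 336 x^{6}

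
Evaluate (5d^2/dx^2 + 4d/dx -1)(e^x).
8 e^{x}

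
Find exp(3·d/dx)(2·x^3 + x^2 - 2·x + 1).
2 x^{3} + 19 x^{2} + 58 x + 58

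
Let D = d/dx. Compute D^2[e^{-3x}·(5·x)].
15 \left(3 x - 2\right) e^{- 3 x}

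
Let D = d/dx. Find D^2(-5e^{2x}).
- 20 e^{2 x}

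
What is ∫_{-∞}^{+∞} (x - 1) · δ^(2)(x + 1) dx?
0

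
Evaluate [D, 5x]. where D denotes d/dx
5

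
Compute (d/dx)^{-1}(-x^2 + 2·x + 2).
- \frac{x^{3}}{3} + x^{2} + 2 x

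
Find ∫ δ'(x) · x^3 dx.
0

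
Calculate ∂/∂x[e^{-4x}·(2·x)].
2 \left(1 - 4 x\right) e^{- 4 x}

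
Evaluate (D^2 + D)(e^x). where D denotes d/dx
2 e^{x}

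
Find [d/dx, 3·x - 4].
3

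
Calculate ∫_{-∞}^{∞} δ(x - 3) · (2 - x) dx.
-1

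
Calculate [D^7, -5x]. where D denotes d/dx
-35D^{6}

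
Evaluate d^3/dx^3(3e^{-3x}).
- 81 e^{- 3 x}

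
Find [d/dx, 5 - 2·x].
-2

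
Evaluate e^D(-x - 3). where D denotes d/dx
- x - 4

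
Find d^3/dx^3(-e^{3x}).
- 27 e^{3 x}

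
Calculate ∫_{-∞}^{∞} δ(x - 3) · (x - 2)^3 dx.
1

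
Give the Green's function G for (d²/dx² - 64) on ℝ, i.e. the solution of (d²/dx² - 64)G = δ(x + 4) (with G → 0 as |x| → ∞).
-\frac{e^{-8|x + 4|}}{16}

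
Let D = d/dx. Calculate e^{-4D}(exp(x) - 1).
e^{x - 4} - 1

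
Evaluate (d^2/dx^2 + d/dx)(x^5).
5 x^{3} \left(x + 4\right)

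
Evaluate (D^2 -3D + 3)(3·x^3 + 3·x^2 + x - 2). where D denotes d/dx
9 x^{3} - 18 x^{2} + 3 x - 3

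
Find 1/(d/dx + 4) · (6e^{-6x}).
- 3 e^{- 6 x}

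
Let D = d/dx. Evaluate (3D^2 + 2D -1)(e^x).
4 e^{x}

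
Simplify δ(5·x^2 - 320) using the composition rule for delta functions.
\frac{\delta(x - 8) + \delta(x + 8)}{80}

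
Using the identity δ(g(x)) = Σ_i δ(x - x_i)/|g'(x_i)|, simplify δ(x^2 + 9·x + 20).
\frac{\delta(x + 4) + \delta(x + 5)}{1}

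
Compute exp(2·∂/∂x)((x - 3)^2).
x^{2} - 2 x + 1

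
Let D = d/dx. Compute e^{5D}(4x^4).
4 x^{4} + 80 x^{3} + 600 x^{2} + 2000 x + 2500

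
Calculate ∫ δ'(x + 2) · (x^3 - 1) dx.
-12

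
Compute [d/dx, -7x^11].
- 77 x^{10}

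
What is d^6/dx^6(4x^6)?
2880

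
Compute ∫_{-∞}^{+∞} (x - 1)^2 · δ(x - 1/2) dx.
\frac{1}{4}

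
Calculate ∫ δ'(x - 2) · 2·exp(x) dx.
- 2 e^{2}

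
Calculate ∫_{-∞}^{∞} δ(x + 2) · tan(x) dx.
- \tan{\left(2 \right)}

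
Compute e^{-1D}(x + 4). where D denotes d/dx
x + 3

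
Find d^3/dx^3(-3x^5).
- 180 x^{2}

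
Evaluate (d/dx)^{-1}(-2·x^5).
- \frac{x^{6}}{3}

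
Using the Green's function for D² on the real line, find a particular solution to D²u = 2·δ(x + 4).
|x + 4|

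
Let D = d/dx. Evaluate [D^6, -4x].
-24D^{5}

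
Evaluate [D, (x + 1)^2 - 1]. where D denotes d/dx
2 x + 2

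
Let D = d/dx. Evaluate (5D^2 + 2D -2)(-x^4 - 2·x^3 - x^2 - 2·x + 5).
2 x^{4} - 4 x^{3} - 70 x^{2} - 60 x - 24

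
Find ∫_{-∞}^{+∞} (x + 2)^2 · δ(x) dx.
4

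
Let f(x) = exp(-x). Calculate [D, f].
- e^{- x}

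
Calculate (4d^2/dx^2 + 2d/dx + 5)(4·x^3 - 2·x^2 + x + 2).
20 x^{3} + 14 x^{2} + 93 x - 4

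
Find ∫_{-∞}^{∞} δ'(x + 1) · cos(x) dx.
- \sin{\left(1 \right)}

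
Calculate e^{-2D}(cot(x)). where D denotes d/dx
\cot{\left(x - 2 \right)}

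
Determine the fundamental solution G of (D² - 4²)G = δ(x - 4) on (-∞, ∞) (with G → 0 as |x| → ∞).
-\frac{e^{-4|x - 4|}}{8}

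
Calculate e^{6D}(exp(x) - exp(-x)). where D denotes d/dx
2 \sinh{\left(x + 6 \right)}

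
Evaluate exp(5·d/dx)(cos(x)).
\cos{\left(x + 5 \right)}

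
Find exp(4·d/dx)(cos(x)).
\cos{\left(x + 4 \right)}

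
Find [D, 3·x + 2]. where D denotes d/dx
3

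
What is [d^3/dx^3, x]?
3\frac{d^{2}}{dx^{2}}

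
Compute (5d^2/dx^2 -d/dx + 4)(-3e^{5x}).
- 372 e^{5 x}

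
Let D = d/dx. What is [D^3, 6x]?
18D^{2}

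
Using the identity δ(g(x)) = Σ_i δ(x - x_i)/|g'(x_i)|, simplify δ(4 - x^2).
\frac{\delta(x - 2) + \delta(x + 2)}{4}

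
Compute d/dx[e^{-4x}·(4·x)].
4 \left(1 - 4 x\right) e^{- 4 x}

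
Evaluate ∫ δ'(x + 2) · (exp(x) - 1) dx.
- \frac{1}{e^{2}}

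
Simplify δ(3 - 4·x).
\frac{\delta(x - 3/4)}{4}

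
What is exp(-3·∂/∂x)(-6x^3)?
- 6 x^{3} + 54 x^{2} - 162 x + 162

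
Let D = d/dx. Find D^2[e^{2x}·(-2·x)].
8 \left(- x - 1\right) e^{2 x}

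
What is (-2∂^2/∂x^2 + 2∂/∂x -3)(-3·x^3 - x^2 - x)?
9 x^{3} - 15 x^{2} + 35 x + 2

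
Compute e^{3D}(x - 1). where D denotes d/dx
x + 2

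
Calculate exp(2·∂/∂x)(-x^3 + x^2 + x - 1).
- x^{3} - 5 x^{2} - 7 x - 3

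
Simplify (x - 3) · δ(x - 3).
0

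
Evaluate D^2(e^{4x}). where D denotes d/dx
16 e^{4 x}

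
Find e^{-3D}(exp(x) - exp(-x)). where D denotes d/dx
- e^{3 - x} + e^{x - 3}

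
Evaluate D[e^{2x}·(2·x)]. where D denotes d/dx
\left(4 x + 2\right) e^{2 x}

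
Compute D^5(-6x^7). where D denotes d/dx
- 15120 x^{2}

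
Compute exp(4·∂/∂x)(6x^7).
6 x^{7} + 168 x^{6} + 2016 x^{5} + 13440 x^{4} + 53760 x^{3} + 129024 x^{2} + 172032 x + 98304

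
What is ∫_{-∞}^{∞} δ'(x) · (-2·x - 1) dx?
2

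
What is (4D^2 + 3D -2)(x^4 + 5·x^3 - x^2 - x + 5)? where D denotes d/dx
- 2 x^{4} + 2 x^{3} + 95 x^{2} + 116 x - 21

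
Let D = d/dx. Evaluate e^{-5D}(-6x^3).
- 6 x^{3} + 90 x^{2} - 450 x + 750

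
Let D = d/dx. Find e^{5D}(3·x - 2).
3 x + 13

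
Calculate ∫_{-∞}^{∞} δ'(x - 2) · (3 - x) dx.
1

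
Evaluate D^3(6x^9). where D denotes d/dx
3024 x^{6}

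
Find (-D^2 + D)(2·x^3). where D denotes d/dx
6 x \left(x - 2\right)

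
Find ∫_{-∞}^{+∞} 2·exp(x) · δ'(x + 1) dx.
- \frac{2}{e}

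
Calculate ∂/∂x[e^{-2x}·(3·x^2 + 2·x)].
2 \left(- 3 x^{2} + x + 1\right) e^{- 2 x}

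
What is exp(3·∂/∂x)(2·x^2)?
2 x^{2} + 12 x + 18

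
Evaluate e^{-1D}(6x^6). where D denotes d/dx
6 x^{6} - 36 x^{5} + 90 x^{4} - 120 x^{3} + 90 x^{2} - 36 x + 6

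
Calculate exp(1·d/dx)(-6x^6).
- 6 x^{6} - 36 x^{5} - 90 x^{4} - 120 x^{3} - 90 x^{2} - 36 x - 6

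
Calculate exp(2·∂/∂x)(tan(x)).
\tan{\left(x + 2 \right)}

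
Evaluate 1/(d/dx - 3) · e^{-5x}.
- \frac{e^{- 5 x}}{8}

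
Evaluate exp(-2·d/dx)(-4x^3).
- 4 x^{3} + 24 x^{2} - 48 x + 32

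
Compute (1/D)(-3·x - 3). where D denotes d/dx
- \frac{3 x^{2}}{2} - 3 x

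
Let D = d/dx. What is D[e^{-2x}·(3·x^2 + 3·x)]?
3 \left(1 - 2 x^{2}\right) e^{- 2 x}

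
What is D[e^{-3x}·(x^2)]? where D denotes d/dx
x \left(2 - 3 x\right) e^{- 3 x}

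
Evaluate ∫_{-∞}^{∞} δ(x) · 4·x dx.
0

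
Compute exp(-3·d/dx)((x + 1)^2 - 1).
x^{2} - 4 x + 3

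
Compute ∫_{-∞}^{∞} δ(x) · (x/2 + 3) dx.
3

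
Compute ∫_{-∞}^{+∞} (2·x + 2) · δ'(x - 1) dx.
-2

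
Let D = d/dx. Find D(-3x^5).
- 15 x^{4}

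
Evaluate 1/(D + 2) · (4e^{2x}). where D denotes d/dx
e^{2 x}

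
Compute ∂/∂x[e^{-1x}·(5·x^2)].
5 x \left(2 - x\right) e^{- x}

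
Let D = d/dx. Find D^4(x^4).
24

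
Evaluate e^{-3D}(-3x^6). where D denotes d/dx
- 3 x^{6} + 54 x^{5} - 405 x^{4} + 1620 x^{3} - 3645 x^{2} + 4374 x - 2187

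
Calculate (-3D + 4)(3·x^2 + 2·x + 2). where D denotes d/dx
12 x^{2} - 10 x + 2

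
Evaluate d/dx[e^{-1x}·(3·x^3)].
3 x^{2} \left(3 - x\right) e^{- x}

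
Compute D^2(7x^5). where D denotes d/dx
140 x^{3}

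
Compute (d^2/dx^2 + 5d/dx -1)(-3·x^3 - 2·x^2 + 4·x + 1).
3 x^{3} - 43 x^{2} - 42 x + 15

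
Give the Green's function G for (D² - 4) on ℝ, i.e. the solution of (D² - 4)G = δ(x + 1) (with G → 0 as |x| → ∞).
-\frac{e^{-2|x + 1|}}{4}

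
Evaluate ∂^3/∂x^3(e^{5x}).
125 e^{5 x}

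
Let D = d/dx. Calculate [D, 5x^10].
50 x^{9}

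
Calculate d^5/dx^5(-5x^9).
- 75600 x^{4}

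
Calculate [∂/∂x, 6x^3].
18 x^{2}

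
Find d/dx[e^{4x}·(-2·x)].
\left(- 8 x - 2\right) e^{4 x}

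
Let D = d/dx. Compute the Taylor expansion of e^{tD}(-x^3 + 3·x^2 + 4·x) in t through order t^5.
- t^{3} + 3 t^{2} \left(1 - x\right) + t \left(- 3 x^{2} + 6 x + 4\right) - x^{3} + 3 x^{2} + 4 x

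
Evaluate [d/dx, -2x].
-2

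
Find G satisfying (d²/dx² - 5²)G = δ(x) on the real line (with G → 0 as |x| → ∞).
-\frac{e^{-5|x|}}{10}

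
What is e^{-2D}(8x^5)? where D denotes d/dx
8 x^{5} - 80 x^{4} + 320 x^{3} - 640 x^{2} + 640 x - 256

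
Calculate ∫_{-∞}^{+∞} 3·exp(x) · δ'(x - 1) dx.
- 3 e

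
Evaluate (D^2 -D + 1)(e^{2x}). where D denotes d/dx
3 e^{2 x}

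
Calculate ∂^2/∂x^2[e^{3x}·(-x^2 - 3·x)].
\left(- 9 x^{2} - 39 x - 20\right) e^{3 x}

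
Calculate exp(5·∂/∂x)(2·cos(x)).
2 \cos{\left(x + 5 \right)}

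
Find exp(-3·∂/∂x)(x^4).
x^{4} - 12 x^{3} + 54 x^{2} - 108 x + 81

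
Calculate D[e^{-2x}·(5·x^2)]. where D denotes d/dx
10 x \left(1 - x\right) e^{- 2 x}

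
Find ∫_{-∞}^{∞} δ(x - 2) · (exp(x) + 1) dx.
1 + e^{2}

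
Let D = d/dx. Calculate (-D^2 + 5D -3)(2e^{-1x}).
- 18 e^{- x}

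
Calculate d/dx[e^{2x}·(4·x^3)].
x^{2} \left(8 x + 12\right) e^{2 x}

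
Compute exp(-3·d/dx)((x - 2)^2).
x^{2} - 10 x + 25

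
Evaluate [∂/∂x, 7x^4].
28 x^{3}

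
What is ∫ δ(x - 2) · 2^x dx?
4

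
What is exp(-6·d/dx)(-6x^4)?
- 6 x^{4} + 144 x^{3} - 1296 x^{2} + 5184 x - 7776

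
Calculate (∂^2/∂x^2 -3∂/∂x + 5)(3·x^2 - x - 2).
15 x^{2} - 23 x - 1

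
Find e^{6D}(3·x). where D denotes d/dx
3 x + 18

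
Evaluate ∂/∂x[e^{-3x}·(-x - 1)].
\left(3 x + 2\right) e^{- 3 x}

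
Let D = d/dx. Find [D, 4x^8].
32 x^{7}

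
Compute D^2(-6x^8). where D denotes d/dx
- 336 x^{6}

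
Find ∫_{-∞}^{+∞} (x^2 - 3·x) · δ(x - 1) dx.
-2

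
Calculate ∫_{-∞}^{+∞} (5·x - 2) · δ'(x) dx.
-5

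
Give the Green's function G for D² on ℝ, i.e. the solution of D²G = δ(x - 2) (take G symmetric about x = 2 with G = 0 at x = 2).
\frac{|x - 2|}{2}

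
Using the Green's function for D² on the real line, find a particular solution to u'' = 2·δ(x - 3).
|x - 3|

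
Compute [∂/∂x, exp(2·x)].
2 e^{2 x}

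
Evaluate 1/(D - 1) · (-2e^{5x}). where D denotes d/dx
- \frac{e^{5 x}}{2}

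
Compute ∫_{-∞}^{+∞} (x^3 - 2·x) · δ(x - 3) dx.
21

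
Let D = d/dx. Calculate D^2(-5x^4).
- 60 x^{2}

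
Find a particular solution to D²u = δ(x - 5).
\frac{|x - 5|}{2}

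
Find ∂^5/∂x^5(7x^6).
5040 x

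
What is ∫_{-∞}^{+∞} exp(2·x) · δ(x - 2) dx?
e^{4}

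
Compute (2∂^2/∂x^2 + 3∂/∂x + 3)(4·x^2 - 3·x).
12 x^{2} + 15 x + 7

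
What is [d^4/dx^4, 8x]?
32\frac{d^{3}}{dx^{3}}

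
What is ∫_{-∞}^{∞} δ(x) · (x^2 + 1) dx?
1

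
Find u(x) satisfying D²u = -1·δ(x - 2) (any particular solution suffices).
-\frac{|x - 2|}{2}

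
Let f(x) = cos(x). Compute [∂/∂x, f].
- \sin{\left(x \right)}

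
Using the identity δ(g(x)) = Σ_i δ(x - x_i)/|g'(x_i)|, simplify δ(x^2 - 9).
\frac{\delta(x - 3) + \delta(x + 3)}{6}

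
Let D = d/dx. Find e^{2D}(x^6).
x^{6} + 12 x^{5} + 60 x^{4} + 160 x^{3} + 240 x^{2} + 192 x + 64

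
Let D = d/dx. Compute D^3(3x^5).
180 x^{2}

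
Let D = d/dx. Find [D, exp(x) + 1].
e^{x}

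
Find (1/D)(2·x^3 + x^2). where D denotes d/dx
\frac{x^{4}}{2} + \frac{x^{3}}{3}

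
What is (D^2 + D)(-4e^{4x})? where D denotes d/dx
- 80 e^{4 x}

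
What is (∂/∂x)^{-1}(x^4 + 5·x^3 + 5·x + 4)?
\frac{x^{5}}{5} + \frac{5 x^{4}}{4} + \frac{5 x^{2}}{2} + 4 x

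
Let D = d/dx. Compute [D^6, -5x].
-30D^{5}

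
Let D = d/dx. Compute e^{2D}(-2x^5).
- 2 x^{5} - 20 x^{4} - 80 x^{3} - 160 x^{2} - 160 x - 64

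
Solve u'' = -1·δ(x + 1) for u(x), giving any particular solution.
-\frac{|x + 1|}{2}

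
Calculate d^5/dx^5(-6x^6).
- 4320 x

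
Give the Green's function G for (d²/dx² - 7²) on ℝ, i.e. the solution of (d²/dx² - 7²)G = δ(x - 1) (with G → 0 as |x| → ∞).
-\frac{e^{-7|x - 1|}}{14}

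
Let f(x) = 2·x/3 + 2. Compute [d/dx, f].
\frac{2}{3}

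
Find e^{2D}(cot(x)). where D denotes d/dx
\cot{\left(x + 2 \right)}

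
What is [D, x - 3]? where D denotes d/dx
1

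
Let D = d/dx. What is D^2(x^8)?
56 x^{6}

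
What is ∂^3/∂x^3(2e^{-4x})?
- 128 e^{- 4 x}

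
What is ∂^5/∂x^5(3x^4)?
0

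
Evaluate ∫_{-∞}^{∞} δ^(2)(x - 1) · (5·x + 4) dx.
0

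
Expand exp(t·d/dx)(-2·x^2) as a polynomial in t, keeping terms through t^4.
- 2 t^{2} - 4 t x - 2 x^{2}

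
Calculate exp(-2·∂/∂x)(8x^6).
8 x^{6} - 96 x^{5} + 480 x^{4} - 1280 x^{3} + 1920 x^{2} - 1536 x + 512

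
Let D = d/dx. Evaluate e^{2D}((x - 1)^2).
x^{2} + 2 x + 1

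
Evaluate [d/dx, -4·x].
-4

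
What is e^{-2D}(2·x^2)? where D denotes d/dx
2 x^{2} - 8 x + 8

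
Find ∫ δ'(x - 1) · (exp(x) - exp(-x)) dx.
- 2 \cosh{\left(1 \right)}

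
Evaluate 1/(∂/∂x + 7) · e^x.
\frac{e^{x}}{8}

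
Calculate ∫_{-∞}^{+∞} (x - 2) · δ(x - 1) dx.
-1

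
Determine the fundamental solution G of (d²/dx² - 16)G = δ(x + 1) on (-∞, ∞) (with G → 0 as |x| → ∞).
-\frac{e^{-4|x + 1|}}{8}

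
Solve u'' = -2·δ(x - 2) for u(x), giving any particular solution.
-|x - 2|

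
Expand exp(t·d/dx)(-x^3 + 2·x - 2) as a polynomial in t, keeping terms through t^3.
- t^{3} - 3 t^{2} x - t \left(3 x^{2} - 2\right) - x^{3} + 2 x - 2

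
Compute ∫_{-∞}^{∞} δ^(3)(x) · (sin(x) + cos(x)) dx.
1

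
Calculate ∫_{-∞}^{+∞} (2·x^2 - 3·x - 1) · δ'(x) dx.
3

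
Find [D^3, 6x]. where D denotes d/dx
18D^{2}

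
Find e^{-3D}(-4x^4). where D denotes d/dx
- 4 x^{4} + 48 x^{3} - 216 x^{2} + 432 x - 324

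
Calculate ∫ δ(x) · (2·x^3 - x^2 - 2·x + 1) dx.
1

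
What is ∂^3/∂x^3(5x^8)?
1680 x^{5}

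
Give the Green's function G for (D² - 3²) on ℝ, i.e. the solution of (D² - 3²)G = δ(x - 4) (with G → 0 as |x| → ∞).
-\frac{e^{-3|x - 4|}}{6}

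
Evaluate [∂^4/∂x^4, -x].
-4\frac{d^{3}}{dx^{3}}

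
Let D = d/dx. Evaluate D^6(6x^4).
0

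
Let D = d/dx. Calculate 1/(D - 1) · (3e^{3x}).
\frac{3 e^{3 x}}{2}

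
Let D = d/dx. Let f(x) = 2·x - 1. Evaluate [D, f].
2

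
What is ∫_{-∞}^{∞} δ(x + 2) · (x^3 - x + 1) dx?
-5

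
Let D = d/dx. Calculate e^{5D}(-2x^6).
- 2 x^{6} - 60 x^{5} - 750 x^{4} - 5000 x^{3} - 18750 x^{2} - 37500 x - 31250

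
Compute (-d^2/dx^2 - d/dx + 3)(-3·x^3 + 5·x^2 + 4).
- 9 x^{3} + 24 x^{2} + 8 x + 2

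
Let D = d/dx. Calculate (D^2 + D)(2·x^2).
4 x + 4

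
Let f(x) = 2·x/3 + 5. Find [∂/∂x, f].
\frac{2}{3}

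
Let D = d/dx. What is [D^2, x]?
2D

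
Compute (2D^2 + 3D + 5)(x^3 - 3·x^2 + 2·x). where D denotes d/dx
5 x^{3} - 6 x^{2} + 4 x - 6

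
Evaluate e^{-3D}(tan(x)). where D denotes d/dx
\tan{\left(x - 3 \right)}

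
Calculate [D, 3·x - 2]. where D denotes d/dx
3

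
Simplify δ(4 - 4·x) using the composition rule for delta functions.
\frac{\delta(x - 1)}{4}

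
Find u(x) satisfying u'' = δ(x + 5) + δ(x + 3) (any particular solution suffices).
\frac{|x + 5|}{2} + \frac{|x + 3|}{2}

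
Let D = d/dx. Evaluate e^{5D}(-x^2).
- x^{2} - 10 x - 25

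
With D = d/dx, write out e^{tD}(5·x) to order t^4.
5 t + 5 x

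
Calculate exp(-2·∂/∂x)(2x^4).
2 x^{4} - 16 x^{3} + 48 x^{2} - 64 x + 32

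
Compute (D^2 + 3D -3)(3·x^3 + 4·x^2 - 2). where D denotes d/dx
- 9 x^{3} + 15 x^{2} + 42 x + 14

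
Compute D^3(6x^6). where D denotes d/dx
720 x^{3}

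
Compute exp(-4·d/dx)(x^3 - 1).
x^{3} - 12 x^{2} + 48 x - 65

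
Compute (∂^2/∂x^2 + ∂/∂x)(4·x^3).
12 x \left(x + 2\right)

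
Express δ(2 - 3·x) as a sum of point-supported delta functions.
\frac{\delta(x - 2/3)}{3}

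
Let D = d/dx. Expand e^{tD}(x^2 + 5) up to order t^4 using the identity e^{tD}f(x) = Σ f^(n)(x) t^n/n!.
t^{2} + 2 t x + x^{2} + 5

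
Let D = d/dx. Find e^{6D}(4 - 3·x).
- 3 x - 14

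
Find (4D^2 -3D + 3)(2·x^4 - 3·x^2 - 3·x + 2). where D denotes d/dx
6 x^{4} - 24 x^{3} + 87 x^{2} + 9 x - 9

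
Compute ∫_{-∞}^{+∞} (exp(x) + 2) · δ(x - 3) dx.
2 + e^{3}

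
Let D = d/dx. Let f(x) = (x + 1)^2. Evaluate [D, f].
2 x + 2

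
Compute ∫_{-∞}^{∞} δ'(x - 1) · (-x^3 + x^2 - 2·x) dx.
3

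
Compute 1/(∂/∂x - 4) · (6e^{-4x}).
- \frac{3 e^{- 4 x}}{4}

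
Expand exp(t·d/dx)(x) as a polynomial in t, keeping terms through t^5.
t + x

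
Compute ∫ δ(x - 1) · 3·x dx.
3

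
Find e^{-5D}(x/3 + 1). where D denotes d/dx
\frac{x}{3} - \frac{2}{3}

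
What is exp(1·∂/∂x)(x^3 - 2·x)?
x^{3} + 3 x^{2} + x - 1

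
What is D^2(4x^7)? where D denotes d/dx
168 x^{5}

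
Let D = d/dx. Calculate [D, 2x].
2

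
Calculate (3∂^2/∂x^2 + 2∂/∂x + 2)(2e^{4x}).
116 e^{4 x}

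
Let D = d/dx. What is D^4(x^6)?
360 x^{2}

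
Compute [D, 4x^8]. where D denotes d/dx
32 x^{7}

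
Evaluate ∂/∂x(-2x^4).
- 8 x^{3}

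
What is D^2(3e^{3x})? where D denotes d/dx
27 e^{3 x}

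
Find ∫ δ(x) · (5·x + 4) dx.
4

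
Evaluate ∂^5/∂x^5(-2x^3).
0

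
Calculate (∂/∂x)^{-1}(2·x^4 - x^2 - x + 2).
\frac{2 x^{5}}{5} - \frac{x^{3}}{3} - \frac{x^{2}}{2} + 2 x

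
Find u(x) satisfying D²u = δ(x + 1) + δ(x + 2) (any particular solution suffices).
\frac{|x + 1|}{2} + \frac{|x + 2|}{2}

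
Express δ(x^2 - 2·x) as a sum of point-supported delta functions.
\frac{\delta(x - 2) + \delta(x)}{2}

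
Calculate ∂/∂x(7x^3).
21 x^{2}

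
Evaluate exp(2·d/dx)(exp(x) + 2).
e^{x + 2} + 2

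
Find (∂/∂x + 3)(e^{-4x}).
- e^{- 4 x}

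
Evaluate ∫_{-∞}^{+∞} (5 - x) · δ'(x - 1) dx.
1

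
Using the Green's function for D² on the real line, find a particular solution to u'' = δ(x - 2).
\frac{|x - 2|}{2}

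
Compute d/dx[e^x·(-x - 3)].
\left(- x - 4\right) e^{x}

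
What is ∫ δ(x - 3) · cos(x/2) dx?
\cos{\left(\frac{3}{2} \right)}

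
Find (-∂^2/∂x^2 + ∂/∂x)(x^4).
4 x^{2} \left(x - 3\right)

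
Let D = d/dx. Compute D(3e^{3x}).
9 e^{3 x}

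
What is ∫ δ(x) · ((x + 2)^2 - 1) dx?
3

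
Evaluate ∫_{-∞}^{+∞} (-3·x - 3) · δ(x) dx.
-3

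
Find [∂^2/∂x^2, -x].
-2\frac{d}{dx}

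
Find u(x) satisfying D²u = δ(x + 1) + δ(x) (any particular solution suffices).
\frac{|x + 1|}{2} + \frac{|x|}{2}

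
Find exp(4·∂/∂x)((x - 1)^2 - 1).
x^{2} + 6 x + 8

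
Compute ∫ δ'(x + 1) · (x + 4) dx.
-1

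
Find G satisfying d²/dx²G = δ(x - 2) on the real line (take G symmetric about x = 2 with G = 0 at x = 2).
\frac{|x - 2|}{2}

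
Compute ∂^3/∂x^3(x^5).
60 x^{2}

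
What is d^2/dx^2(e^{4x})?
16 e^{4 x}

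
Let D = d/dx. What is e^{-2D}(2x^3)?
2 x^{3} - 12 x^{2} + 24 x - 16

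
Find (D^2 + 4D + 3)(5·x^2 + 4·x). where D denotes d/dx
15 x^{2} + 52 x + 26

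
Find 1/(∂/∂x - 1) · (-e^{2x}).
- e^{2 x}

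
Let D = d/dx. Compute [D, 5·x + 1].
5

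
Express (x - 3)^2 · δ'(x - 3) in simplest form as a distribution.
0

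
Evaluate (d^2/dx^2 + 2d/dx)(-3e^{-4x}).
- 24 e^{- 4 x}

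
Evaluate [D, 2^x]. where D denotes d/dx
2^{x} \log{\left(2 \right)}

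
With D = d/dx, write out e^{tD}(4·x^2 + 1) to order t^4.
4 t^{2} + 8 t x + 4 x^{2} + 1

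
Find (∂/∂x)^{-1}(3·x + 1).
\frac{3 x^{2}}{2} + x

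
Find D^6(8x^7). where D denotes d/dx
40320 x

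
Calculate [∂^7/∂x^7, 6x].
42\frac{d^{6}}{dx^{6}}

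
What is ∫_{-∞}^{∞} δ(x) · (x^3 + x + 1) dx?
1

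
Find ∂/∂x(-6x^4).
- 24 x^{3}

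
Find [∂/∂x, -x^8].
- 8 x^{7}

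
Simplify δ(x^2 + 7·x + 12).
\frac{\delta(x + 3) + \delta(x + 4)}{1}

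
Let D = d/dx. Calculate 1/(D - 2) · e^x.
- e^{x}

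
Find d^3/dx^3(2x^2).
0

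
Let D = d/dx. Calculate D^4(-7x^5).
- 840 x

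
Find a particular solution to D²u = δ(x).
\frac{|x|}{2}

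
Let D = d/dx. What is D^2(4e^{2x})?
16 e^{2 x}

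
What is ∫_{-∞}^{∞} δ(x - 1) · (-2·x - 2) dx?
-4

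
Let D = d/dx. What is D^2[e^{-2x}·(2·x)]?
8 \left(x - 1\right) e^{- 2 x}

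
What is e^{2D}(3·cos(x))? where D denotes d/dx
3 \cos{\left(x + 2 \right)}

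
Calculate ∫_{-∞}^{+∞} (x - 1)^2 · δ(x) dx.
1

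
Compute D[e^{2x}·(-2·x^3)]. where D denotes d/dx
x^{2} \left(- 4 x - 6\right) e^{2 x}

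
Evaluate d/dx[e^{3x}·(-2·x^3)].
6 x^{2} \left(- x - 1\right) e^{3 x}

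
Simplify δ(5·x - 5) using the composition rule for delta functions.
\frac{\delta(x - 1)}{5}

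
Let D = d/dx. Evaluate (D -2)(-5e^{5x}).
- 15 e^{5 x}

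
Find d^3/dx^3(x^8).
336 x^{5}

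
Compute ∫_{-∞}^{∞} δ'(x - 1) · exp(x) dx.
- e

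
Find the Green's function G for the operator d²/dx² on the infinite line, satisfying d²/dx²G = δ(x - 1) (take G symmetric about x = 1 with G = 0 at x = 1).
\frac{|x - 1|}{2}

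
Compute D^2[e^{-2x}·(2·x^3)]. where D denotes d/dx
4 x \left(2 x^{2} - 6 x + 3\right) e^{- 2 x}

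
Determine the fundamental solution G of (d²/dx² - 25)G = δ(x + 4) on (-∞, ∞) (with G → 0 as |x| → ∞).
-\frac{e^{-5|x + 4|}}{10}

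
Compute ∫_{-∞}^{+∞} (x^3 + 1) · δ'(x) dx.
0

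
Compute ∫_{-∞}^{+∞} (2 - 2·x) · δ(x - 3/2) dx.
-1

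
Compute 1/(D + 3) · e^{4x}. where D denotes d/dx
\frac{e^{4 x}}{7}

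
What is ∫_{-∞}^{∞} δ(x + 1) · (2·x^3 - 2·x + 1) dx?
1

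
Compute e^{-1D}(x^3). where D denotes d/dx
x^{3} - 3 x^{2} + 3 x - 1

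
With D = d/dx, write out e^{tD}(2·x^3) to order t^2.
2 x \left(3 t^{2} + 3 t x + x^{2}\right)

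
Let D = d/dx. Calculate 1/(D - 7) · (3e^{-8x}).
- \frac{e^{- 8 x}}{5}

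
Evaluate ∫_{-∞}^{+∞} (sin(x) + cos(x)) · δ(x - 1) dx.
\cos{\left(1 \right)} + \sin{\left(1 \right)}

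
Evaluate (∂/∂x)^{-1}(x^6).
\frac{x^{7}}{7}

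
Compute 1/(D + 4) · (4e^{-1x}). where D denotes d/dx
\frac{4 e^{- x}}{3}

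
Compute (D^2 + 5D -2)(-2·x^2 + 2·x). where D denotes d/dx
4 x^{2} - 24 x + 6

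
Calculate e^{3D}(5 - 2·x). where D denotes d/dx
- 2 x - 1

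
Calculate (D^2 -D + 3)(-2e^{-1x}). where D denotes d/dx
- 10 e^{- x}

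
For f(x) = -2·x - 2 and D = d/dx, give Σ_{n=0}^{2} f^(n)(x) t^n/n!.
- 2 t - 2 x - 2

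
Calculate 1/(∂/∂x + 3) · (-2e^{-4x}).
2 e^{- 4 x}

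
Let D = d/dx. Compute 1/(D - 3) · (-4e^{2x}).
4 e^{2 x}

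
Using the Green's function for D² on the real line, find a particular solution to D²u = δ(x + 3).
\frac{|x + 3|}{2}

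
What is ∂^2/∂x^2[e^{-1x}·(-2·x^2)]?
2 \left(- x^{2} + 4 x - 2\right) e^{- x}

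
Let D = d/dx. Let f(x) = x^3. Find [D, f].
3 x^{2}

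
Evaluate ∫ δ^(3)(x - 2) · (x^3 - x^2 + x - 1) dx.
-6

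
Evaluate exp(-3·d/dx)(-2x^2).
- 2 x^{2} + 12 x - 18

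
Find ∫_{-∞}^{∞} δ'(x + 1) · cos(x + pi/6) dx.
\cos{\left(1 + \frac{\pi}{3} \right)}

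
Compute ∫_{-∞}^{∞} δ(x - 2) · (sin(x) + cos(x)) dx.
\cos{\left(2 \right)} + \sin{\left(2 \right)}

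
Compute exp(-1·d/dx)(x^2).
x^{2} - 2 x + 1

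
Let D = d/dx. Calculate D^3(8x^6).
960 x^{3}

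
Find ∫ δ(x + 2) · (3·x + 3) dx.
-3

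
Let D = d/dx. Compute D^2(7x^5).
140 x^{3}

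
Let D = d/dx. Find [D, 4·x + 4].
4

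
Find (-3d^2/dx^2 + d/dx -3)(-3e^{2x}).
39 e^{2 x}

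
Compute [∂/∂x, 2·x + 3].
2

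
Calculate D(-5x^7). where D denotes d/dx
- 35 x^{6}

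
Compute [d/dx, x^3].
3 x^{2}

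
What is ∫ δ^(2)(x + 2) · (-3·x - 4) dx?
0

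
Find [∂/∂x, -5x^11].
- 55 x^{10}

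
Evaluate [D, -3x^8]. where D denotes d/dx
- 24 x^{7}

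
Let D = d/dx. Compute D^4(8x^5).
960 x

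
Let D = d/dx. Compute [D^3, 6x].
18D^{2}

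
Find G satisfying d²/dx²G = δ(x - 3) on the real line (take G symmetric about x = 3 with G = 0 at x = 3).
\frac{|x - 3|}{2}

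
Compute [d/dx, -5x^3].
- 15 x^{2}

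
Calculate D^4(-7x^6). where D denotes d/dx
- 2520 x^{2}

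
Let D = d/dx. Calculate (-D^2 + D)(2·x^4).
8 x^{2} \left(x - 3\right)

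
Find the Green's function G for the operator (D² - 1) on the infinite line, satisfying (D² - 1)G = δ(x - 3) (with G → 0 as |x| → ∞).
-\frac{e^{-|x - 3|}}{2}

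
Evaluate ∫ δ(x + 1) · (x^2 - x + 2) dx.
4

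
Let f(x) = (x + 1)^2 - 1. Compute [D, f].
2 x + 2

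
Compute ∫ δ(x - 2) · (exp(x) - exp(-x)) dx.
2 \sinh{\left(2 \right)}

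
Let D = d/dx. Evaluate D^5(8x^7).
20160 x^{2}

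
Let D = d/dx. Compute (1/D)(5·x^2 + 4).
\frac{5 x^{3}}{3} + 4 x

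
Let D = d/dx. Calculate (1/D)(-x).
- \frac{x^{2}}{2}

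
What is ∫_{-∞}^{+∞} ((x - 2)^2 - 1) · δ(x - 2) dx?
-1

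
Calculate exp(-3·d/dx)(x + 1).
x - 2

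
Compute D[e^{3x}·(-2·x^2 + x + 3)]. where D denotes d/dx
\left(- 6 x^{2} - x + 10\right) e^{3 x}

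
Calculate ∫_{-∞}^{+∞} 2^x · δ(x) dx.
1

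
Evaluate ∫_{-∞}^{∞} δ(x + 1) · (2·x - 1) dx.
-3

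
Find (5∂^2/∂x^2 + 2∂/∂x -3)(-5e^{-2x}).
- 65 e^{- 2 x}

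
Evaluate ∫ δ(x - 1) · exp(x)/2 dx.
\frac{e}{2}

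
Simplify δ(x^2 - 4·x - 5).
\frac{\delta(x - 5) + \delta(x + 1)}{6}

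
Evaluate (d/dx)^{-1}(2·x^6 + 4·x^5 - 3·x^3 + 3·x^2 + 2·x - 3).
\frac{2 x^{7}}{7} + \frac{2 x^{6}}{3} - \frac{3 x^{4}}{4} + x^{3} + x^{2} - 3 x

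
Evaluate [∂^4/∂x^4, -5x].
-20\frac{d^{3}}{dx^{3}}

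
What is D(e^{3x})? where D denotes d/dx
3 e^{3 x}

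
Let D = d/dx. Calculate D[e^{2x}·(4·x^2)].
8 x \left(x + 1\right) e^{2 x}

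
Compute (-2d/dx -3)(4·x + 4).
- 12 x - 20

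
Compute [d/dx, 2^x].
2^{x} \log{\left(2 \right)}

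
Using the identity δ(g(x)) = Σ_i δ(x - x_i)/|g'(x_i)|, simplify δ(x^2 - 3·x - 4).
\frac{\delta(x + 1) + \delta(x - 4)}{5}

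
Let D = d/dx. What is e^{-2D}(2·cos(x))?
2 \cos{\left(x - 2 \right)}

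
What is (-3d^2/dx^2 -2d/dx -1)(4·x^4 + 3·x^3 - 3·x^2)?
- 4 x^{4} - 35 x^{3} - 159 x^{2} - 42 x + 18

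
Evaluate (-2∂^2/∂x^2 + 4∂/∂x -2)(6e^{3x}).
- 48 e^{3 x}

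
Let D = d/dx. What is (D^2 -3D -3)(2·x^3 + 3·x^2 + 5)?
- 6 x^{3} - 27 x^{2} - 6 x - 9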